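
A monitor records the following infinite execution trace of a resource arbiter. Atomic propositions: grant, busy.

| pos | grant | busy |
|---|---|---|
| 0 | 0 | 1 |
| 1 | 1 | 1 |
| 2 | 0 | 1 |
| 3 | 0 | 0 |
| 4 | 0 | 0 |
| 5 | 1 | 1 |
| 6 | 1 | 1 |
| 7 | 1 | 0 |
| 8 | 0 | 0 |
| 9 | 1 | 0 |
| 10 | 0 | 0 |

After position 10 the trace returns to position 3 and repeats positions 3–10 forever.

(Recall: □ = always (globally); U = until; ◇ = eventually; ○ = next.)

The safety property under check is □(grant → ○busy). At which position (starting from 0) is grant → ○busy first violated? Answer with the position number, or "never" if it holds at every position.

6

Check grant → ○busy at each position in order: 0 ✓, 1 ✓, 2 ✓, 3 ✓, 4 ✓, 5 ✓.
At position 6 the labels are {busy, grant} and the next position 7 has {grant}, so grant → ○busy is false there. This is the first violation.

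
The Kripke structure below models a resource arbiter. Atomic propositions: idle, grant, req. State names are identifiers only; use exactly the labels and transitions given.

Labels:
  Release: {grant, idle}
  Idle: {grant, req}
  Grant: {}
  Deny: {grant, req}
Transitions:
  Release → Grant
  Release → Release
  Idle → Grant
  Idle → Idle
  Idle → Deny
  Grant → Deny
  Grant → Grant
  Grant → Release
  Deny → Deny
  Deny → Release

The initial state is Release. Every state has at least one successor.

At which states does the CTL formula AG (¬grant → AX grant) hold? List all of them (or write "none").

none

States satisfying ¬grant → AX grant: {Release, Idle, Deny}.
States satisfying AG (¬grant → AX grant): ∅.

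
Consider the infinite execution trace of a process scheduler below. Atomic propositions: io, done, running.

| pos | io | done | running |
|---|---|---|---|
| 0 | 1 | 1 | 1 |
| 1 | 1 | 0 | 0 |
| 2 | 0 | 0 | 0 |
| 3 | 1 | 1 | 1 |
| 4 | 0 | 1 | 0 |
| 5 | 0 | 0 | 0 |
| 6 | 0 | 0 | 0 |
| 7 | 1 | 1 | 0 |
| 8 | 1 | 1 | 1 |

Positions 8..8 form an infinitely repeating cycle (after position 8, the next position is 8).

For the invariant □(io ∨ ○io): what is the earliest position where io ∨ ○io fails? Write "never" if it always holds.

4

Check io ∨ ○io at each position in order: 0 ✓, 1 ✓, 2 ✓, 3 ✓.
At position 4 the labels are {done} and the next position 5 has {}, so io ∨ ○io is false there. This is the first violation.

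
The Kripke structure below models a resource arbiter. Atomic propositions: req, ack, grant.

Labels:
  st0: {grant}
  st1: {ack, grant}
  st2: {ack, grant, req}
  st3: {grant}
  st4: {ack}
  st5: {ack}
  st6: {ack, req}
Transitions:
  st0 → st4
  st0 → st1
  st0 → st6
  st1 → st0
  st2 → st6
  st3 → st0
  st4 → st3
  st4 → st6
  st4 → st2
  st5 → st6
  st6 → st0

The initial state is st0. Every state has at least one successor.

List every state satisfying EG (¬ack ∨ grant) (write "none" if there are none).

States satisfying ¬ack ∨ grant: {st0, st1, st2, st3}.
States satisfying EG (¬ack ∨ grant): {st0, st1, st3}.

{st0, st1, st3}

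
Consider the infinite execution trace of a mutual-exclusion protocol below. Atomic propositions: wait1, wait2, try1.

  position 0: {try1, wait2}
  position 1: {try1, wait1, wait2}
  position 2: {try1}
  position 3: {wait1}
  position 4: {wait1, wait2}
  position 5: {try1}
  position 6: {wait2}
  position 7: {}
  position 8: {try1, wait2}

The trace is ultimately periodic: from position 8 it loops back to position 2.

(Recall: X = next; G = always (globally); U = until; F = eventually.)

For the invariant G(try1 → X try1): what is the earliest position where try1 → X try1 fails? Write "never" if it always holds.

Check try1 → X try1 at each position in order: 0 ✓, 1 ✓.
At position 2 the labels are {try1} and the next position 3 has {wait1}, so try1 → X try1 is false there. This is the first violation.

2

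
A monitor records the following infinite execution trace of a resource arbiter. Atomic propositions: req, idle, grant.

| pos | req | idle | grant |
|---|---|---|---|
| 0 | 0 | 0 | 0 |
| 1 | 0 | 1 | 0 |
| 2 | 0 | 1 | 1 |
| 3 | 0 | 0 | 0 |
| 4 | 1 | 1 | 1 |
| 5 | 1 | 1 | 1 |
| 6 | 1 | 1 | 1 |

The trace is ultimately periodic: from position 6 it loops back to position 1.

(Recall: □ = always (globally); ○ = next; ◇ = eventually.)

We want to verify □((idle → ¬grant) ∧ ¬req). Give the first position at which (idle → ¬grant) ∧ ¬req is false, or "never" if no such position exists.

Check (idle → ¬grant) ∧ ¬req at each position in order: 0 ✓, 1 ✓.
At position 2 the labels are {grant, idle}, so (idle → ¬grant) ∧ ¬req is false there. This is the first violation.

2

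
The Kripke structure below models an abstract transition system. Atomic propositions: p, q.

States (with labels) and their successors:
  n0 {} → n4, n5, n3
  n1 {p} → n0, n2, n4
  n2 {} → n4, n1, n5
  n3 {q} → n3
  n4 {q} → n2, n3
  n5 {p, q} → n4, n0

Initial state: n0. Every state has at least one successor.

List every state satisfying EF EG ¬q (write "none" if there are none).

States satisfying EG ¬q: {n1, n2}.
States satisfying EF EG ¬q: {n0, n1, n2, n4, n5}.

{n0, n1, n2, n4, n5}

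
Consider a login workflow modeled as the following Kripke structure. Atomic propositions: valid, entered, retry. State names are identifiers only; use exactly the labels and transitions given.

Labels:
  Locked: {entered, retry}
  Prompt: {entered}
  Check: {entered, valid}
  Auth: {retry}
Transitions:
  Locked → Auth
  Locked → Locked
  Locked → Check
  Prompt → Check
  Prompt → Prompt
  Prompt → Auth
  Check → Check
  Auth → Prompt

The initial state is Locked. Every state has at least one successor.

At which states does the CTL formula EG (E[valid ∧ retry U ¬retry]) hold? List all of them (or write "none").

{Prompt, Check}

States satisfying E[valid ∧ retry U ¬retry]: {Prompt, Check}.
States satisfying EG (E[valid ∧ retry U ¬retry]): {Prompt, Check}.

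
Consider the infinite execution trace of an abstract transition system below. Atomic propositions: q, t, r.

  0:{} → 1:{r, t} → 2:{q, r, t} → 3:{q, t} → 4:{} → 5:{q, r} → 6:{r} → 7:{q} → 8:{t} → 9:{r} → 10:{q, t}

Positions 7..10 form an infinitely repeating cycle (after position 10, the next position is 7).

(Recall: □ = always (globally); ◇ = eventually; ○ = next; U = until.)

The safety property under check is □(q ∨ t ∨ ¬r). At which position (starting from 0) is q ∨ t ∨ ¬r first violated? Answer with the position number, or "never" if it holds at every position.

Check q ∨ t ∨ ¬r at each position in order: 0 ✓, 1 ✓, 2 ✓, 3 ✓, 4 ✓, 5 ✓.
At position 6 the labels are {r}, so q ∨ t ∨ ¬r is false there. This is the first violation.

6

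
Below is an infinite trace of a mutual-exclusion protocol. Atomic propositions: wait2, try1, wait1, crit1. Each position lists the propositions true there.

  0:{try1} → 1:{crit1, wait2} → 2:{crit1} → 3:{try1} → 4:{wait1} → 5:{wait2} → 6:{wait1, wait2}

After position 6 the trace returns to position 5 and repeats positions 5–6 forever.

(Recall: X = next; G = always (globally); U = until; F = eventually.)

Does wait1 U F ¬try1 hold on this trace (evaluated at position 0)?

Holds

Walking from position 0: F ¬try1 first holds at position 0, and wait1 holds at every earlier position along the way, so wait1 U F ¬try1 holds.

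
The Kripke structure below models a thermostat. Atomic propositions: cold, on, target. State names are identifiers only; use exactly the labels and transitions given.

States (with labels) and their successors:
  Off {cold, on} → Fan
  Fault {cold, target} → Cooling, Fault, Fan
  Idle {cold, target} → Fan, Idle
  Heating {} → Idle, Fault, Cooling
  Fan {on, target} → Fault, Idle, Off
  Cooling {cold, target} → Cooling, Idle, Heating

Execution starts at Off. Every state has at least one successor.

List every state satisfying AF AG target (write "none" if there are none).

States satisfying AG target: ∅.
States satisfying AF AG target: ∅.

none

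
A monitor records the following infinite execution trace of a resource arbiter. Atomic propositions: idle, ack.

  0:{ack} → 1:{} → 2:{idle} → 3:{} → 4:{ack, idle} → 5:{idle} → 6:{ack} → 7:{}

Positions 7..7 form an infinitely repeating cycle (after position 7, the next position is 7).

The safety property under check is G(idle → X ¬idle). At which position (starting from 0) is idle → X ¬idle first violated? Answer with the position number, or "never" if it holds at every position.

Check idle → X ¬idle at each position in order: 0 ✓, 1 ✓, 2 ✓, 3 ✓.
At position 4 the labels are {ack, idle} and the next position 5 has {idle}, so idle → X ¬idle is false there. This is the first violation.

4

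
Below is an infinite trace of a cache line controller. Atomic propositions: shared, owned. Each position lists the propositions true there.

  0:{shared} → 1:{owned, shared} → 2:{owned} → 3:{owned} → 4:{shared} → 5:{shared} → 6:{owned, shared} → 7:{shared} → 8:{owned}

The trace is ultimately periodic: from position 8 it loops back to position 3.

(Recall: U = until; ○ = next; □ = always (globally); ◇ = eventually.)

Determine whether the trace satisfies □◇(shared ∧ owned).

Holds

◇(shared ∧ owned) holds at every position 0..8, and those are all positions ever visited, so □◇(shared ∧ owned) holds.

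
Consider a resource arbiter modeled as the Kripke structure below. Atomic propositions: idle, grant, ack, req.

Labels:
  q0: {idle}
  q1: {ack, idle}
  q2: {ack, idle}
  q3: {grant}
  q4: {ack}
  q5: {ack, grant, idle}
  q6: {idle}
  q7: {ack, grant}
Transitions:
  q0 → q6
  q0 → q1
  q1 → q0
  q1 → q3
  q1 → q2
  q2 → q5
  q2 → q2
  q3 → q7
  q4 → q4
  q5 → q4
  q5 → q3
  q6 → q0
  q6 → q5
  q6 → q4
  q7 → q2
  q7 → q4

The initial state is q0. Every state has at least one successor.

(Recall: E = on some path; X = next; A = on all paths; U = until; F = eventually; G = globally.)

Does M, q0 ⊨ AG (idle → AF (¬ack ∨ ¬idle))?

States satisfying idle → AF (¬ack ∨ ¬idle): {q0, q3, q4, q5, q6, q7}.
States satisfying AG (idle → AF (¬ack ∨ ¬idle)): {q4}.
q1 is reachable from q0 and violates idle → AF (¬ack ∨ ¬idle), so AG fails at q0.
q0 ∉ Sat(AG (idle → AF (¬ack ∨ ¬idle))).

Does not hold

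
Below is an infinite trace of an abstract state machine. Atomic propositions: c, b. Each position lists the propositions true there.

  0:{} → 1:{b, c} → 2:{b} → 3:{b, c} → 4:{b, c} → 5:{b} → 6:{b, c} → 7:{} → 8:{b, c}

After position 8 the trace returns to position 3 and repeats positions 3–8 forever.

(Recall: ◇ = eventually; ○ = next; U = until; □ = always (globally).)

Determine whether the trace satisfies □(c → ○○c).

c → ○○c must hold at every position from 0 onward. It fails at position 3, so □(c → ○○c) is false.
Positions where c holds: 1, 3, 4, 6, 8.
Check ○○c at each: 1→ok, 3→fails, 4→ok, 6→ok, 8→ok.

Violated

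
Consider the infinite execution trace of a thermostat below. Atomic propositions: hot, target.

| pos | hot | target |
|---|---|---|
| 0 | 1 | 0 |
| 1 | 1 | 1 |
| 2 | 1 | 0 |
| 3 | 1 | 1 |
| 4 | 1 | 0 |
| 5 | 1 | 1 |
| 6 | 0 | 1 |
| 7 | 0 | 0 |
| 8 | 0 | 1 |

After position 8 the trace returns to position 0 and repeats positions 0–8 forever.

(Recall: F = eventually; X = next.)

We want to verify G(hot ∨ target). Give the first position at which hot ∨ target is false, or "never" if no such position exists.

Check hot ∨ target at each position in order: 0 ✓, 1 ✓, 2 ✓, 3 ✓, 4 ✓, 5 ✓, 6 ✓.
At position 7 the labels are {}, so hot ∨ target is false there. This is the first violation.

7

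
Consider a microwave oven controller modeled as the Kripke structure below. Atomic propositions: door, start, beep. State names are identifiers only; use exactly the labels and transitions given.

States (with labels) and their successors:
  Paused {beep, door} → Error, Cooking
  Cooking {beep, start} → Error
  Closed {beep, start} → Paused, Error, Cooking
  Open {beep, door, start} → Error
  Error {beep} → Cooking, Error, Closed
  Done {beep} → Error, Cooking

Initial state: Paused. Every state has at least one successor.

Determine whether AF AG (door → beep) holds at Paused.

States satisfying AG (door → beep): {Paused, Cooking, Closed, Open, Error, Done}.
States satisfying AF AG (door → beep): {Paused, Cooking, Closed, Open, Error, Done}.
Paused ∈ Sat(AF AG (door → beep)).

Yes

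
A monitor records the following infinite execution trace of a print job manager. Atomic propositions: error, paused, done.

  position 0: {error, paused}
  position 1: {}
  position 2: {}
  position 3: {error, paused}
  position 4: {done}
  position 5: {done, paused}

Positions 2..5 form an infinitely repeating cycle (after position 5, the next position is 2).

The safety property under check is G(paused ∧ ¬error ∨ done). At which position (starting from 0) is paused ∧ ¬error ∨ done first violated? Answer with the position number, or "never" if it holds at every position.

0

At position 0 the labels are {error, paused}, so paused ∧ ¬error ∨ done is false there. This is the first violation.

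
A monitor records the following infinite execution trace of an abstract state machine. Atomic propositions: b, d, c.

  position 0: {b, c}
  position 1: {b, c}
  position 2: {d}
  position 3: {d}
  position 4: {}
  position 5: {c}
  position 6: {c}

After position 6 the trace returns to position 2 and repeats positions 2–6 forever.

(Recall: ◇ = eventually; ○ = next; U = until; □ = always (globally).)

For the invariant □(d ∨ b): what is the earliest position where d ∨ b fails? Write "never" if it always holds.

4

Check d ∨ b at each position in order: 0 ✓, 1 ✓, 2 ✓, 3 ✓.
At position 4 the labels are {}, so d ∨ b is false there. This is the first violation.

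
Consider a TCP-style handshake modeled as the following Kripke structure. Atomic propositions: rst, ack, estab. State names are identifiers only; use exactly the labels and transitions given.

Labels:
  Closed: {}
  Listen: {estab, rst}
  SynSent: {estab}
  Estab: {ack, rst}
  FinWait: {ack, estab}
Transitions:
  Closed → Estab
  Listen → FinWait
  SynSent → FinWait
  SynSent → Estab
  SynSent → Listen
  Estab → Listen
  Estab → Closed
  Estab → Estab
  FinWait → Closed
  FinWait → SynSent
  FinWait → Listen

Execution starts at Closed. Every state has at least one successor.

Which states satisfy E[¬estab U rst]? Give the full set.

States satisfying ¬estab: {Closed, Estab}.
States satisfying rst: {Listen, Estab}.
States satisfying E[¬estab U rst]: {Closed, Listen, Estab}.

{Closed, Listen, Estab}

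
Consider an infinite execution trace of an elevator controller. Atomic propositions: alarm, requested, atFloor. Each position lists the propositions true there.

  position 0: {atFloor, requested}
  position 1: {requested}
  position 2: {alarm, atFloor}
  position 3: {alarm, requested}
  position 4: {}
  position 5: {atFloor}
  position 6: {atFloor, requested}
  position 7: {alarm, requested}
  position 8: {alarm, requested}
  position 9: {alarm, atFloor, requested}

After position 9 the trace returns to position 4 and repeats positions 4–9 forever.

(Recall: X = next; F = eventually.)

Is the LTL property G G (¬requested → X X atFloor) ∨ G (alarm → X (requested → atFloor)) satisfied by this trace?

G (¬requested → X X atFloor) must hold at every position from 0 onward. It fails at position 0, so G G (¬requested → X X atFloor) is false.
alarm → X (requested → atFloor) must hold at every position from 0 onward. It fails at position 2, so G (alarm → X (requested → atFloor)) is false.
Positions where alarm holds: 2, 3, 7, 8, 9.
Check X (requested → atFloor) at each: 2→fails, 3→ok, 7→fails, 8→ok, 9→ok.
At position 0: G G (¬requested → X X atFloor) is false; G (alarm → X (requested → atFloor)) is false; so G G (¬requested → X X atFloor) ∨ G (alarm → X (requested → atFloor)) is false.

Does not hold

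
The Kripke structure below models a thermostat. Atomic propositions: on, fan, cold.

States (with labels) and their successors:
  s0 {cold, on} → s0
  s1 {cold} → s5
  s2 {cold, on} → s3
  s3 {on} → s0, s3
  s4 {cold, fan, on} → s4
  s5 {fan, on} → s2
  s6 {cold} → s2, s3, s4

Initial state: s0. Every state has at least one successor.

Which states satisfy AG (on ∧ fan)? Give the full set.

States satisfying on ∧ fan: {s4, s5}.
States satisfying AG (on ∧ fan): {s4}.

{s4}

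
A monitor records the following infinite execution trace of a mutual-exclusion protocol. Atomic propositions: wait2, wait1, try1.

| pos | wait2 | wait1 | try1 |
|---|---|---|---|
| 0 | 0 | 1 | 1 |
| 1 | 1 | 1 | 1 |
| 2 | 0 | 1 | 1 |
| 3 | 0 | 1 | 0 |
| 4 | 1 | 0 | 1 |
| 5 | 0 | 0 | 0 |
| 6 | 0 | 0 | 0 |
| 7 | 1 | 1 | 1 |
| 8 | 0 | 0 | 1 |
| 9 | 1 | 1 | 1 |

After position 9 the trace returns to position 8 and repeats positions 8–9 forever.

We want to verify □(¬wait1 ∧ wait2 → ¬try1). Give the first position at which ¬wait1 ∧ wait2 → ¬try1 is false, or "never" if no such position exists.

Check ¬wait1 ∧ wait2 → ¬try1 at each position in order: 0 ✓, 1 ✓, 2 ✓, 3 ✓.
At position 4 the labels are {try1, wait2}, so ¬wait1 ∧ wait2 → ¬try1 is false there. This is the first violation.

4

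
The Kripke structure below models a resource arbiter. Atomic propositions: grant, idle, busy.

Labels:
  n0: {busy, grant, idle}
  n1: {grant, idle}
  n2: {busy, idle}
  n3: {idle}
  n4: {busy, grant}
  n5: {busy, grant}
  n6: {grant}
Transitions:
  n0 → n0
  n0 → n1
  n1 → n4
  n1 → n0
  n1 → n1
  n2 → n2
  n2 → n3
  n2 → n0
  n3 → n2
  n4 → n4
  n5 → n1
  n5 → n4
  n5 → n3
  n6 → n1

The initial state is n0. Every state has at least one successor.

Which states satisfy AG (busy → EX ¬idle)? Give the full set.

{n4}

States satisfying busy → EX ¬idle: {n1, n3, n4, n5, n6}.
States satisfying AG (busy → EX ¬idle): {n4}.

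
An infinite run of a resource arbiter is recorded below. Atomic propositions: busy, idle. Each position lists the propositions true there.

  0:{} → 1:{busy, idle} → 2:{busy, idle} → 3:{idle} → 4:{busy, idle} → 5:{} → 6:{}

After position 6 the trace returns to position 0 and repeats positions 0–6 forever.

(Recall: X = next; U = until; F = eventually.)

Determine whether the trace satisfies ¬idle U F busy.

Walking from position 0: F busy first holds at position 0, and ¬idle holds at every earlier position along the way, so ¬idle U F busy holds.

Holds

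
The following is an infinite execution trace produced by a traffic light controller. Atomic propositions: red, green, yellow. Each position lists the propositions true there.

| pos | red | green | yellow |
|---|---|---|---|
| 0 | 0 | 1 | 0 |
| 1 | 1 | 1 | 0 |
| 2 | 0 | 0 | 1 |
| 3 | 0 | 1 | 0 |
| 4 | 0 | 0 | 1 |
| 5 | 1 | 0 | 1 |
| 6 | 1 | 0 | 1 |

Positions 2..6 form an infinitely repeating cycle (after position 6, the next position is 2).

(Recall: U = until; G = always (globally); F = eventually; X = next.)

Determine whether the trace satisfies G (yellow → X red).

yellow → X red must hold at every position from 0 onward. It fails at position 2, so G (yellow → X red) is false.
Positions where yellow holds: 2, 4, 5, 6.
Check X red at each: 2→fails, 4→ok, 5→ok, 6→fails.

No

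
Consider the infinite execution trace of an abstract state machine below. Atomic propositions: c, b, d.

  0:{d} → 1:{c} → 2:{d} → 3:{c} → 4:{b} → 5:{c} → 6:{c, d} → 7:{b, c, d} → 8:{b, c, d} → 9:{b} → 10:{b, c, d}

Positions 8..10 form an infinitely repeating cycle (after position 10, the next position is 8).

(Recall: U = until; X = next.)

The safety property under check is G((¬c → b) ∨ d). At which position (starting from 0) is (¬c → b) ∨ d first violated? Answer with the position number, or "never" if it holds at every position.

(¬c → b) ∨ d holds at every position 0..10, and those are all the positions the trace ever visits, so the invariant G((¬c → b) ∨ d) is never violated.

never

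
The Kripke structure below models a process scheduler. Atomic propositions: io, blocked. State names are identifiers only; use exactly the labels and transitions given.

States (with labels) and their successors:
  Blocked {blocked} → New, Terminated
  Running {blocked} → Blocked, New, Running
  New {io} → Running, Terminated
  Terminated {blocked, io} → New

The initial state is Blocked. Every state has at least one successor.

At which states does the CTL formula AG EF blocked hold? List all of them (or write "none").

{Blocked, Running, New, Terminated}

States satisfying EF blocked: {Blocked, Running, New, Terminated}.
States satisfying AG EF blocked: {Blocked, Running, New, Terminated}.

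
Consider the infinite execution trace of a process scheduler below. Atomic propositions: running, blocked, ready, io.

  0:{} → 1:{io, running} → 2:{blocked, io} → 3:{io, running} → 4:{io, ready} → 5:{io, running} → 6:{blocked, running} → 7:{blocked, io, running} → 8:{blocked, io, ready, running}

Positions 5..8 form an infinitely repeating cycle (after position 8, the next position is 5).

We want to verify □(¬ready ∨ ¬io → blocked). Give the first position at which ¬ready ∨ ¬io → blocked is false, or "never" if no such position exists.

At position 0 the labels are {}, so ¬ready ∨ ¬io → blocked is false there. This is the first violation.

0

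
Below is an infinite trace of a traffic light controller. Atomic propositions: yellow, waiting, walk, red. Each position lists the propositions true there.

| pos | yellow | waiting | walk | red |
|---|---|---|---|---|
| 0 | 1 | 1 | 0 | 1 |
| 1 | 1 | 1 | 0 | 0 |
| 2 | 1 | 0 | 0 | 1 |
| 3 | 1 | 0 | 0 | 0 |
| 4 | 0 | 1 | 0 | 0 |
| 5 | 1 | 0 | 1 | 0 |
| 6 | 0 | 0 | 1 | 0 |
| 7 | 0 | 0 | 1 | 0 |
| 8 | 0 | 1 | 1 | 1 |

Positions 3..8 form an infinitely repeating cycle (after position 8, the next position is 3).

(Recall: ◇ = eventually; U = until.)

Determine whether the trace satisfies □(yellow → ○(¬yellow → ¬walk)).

Does not hold

yellow → ○(¬yellow → ¬walk) must hold at every position from 0 onward. It fails at position 5, so □(yellow → ○(¬yellow → ¬walk)) is false.
Positions where yellow holds: 0, 1, 2, 3, 5.
Check ○(¬yellow → ¬walk) at each: 0→ok, 1→ok, 2→ok, 3→ok, 5→fails.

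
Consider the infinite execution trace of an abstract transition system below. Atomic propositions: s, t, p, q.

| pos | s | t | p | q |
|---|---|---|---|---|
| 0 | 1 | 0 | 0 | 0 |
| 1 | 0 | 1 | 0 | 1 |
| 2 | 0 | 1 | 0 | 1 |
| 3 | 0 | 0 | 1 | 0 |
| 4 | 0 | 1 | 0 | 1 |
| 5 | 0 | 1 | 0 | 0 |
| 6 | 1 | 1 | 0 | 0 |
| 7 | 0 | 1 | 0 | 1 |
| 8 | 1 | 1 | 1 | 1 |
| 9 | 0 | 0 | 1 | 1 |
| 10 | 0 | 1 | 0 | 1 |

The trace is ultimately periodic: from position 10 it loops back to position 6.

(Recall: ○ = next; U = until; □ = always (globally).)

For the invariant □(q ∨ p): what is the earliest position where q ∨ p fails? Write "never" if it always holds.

At position 0 the labels are {s}, so q ∨ p is false there. This is the first violation.

0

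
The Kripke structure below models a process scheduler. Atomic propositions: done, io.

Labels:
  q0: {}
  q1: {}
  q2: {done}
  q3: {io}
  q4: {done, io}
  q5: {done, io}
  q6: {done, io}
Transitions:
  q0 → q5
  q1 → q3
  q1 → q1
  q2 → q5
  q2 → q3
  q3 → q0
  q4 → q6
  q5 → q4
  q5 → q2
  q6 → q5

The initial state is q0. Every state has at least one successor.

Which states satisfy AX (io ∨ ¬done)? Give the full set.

States satisfying io ∨ ¬done: {q0, q1, q3, q4, q5, q6}.
States satisfying AX (io ∨ ¬done): {q0, q1, q2, q3, q4, q6}.

{q0, q1, q2, q3, q4, q6}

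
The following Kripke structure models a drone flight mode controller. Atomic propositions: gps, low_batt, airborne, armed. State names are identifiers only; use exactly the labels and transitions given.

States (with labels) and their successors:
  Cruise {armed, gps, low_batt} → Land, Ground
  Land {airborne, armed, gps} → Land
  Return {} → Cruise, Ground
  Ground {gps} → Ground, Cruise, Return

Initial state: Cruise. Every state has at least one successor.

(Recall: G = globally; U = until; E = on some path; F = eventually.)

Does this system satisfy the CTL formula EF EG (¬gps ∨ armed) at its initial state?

States satisfying EG (¬gps ∨ armed): {Cruise, Land, Return}.
States satisfying EF EG (¬gps ∨ armed): {Cruise, Land, Return, Ground}.
Some path from Cruise reaches a state where EG (¬gps ∨ armed) holds.
Cruise ∈ Sat(EF EG (¬gps ∨ armed)).

Satisfied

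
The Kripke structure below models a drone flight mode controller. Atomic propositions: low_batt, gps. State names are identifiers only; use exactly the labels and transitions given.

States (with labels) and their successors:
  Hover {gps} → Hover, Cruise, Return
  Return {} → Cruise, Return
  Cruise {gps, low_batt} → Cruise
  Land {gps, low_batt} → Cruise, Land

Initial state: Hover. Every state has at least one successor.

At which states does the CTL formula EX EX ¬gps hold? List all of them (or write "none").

States satisfying EX ¬gps: {Hover, Return}.
States satisfying EX EX ¬gps: {Hover, Return}.

{Hover, Return}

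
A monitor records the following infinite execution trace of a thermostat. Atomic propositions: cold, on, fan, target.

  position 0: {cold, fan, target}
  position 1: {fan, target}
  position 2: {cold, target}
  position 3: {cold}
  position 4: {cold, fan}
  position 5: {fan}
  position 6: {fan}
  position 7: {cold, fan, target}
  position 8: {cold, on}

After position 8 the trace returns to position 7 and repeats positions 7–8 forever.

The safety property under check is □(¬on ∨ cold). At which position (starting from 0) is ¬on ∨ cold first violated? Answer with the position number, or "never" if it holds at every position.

¬on ∨ cold holds at every position 0..8, and those are all the positions the trace ever visits, so the invariant □(¬on ∨ cold) is never violated.

never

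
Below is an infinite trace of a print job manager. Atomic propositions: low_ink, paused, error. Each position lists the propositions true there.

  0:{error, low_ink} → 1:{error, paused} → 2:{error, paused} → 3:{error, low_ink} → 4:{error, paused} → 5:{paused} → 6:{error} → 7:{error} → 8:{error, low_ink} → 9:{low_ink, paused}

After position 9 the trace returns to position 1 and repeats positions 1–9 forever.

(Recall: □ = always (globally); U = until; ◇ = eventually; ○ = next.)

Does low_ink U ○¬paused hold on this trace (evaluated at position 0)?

Violated

Walking from position 0: at position 1, ○¬paused has not yet held and low_ink fails, so low_ink U ○¬paused is false.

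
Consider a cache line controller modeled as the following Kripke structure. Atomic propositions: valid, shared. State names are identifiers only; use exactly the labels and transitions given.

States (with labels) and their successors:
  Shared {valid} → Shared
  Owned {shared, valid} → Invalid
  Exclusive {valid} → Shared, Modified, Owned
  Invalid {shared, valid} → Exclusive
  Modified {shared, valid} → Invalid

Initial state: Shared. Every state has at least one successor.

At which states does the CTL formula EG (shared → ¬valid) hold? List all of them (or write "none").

States satisfying shared → ¬valid: {Shared, Exclusive}.
States satisfying EG (shared → ¬valid): {Shared, Exclusive}.

{Shared, Exclusive}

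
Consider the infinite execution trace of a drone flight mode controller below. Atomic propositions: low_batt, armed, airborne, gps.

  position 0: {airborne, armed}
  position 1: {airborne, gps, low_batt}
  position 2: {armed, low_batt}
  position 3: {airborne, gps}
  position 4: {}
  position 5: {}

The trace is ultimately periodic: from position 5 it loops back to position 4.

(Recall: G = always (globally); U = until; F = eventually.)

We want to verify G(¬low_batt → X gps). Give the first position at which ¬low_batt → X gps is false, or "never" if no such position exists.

3

Check ¬low_batt → X gps at each position in order: 0 ✓, 1 ✓, 2 ✓.
At position 3 the labels are {airborne, gps} and the next position 4 has {}, so ¬low_batt → X gps is false there. This is the first violation.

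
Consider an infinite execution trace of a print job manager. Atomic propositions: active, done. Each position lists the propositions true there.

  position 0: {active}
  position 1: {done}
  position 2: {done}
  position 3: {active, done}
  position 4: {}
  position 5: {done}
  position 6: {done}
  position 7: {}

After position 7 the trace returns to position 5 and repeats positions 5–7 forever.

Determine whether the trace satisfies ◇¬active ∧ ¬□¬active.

Satisfied

¬active holds at position 1, which is reachable from 0, so ◇¬active holds.
At position 0: ◇¬active is true; ¬□¬active is true; so ◇¬active ∧ ¬□¬active is true.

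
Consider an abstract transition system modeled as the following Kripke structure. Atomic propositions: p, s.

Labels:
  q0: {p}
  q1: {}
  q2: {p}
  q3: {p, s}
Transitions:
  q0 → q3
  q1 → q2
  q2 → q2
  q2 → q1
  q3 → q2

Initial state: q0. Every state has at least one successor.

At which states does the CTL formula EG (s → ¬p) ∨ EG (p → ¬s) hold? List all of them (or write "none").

{q1, q2}

States satisfying s → ¬p: {q0, q1, q2}.
States satisfying EG (s → ¬p): {q1, q2}.
States satisfying p → ¬s: {q0, q1, q2}.
States satisfying EG (p → ¬s): {q1, q2}.
States satisfying EG (s → ¬p) ∨ EG (p → ¬s): {q1, q2}.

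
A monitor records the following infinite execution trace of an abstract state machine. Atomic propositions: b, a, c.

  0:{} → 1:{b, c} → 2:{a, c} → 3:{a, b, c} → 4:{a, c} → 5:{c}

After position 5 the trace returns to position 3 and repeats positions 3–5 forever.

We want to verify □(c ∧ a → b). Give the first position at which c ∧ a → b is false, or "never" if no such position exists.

Check c ∧ a → b at each position in order: 0 ✓, 1 ✓.
At position 2 the labels are {a, c}, so c ∧ a → b is false there. This is the first violation.

2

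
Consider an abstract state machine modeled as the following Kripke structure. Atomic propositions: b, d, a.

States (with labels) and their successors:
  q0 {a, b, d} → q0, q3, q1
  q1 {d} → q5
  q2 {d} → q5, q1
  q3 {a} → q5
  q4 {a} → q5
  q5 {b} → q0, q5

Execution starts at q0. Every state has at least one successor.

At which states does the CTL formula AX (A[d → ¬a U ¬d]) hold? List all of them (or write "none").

{q1, q2, q3, q4}

States satisfying A[d → ¬a U ¬d]: {q1, q2, q3, q4, q5}.
States satisfying AX (A[d → ¬a U ¬d]): {q1, q2, q3, q4}.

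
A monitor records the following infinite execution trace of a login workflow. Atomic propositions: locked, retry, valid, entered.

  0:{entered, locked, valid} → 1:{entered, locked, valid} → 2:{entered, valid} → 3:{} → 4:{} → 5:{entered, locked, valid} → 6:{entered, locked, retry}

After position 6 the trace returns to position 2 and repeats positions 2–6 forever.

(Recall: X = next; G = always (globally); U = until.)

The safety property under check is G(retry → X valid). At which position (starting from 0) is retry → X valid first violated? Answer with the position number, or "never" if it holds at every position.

never

retry → X valid holds at every position 0..6, and those are all the positions the trace ever visits, so the invariant G(retry → X valid) is never violated.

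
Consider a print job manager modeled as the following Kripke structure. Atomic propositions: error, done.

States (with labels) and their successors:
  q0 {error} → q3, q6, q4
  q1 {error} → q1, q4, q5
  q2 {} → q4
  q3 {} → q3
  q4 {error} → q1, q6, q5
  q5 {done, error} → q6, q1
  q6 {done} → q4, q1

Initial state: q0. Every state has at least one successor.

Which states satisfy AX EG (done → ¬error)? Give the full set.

{q0, q2, q3, q5, q6}

States satisfying EG (done → ¬error): {q0, q1, q2, q3, q4, q6}.
States satisfying AX EG (done → ¬error): {q0, q2, q3, q5, q6}.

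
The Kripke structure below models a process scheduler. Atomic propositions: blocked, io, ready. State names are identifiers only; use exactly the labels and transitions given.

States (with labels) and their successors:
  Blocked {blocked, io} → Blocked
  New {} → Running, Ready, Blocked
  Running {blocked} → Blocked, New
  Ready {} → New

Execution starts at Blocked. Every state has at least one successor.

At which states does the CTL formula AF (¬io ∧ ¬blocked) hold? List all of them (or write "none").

{New, Ready}

States satisfying ¬io ∧ ¬blocked: {New, Ready}.
States satisfying AF (¬io ∧ ¬blocked): {New, Ready}.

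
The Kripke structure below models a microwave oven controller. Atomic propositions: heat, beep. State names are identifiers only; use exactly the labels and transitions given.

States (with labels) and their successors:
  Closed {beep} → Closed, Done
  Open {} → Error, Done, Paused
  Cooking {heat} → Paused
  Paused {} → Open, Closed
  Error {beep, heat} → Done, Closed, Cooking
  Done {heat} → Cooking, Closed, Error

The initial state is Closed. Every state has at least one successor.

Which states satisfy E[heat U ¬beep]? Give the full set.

States satisfying heat: {Cooking, Error, Done}.
States satisfying ¬beep: {Open, Cooking, Paused, Done}.
States satisfying E[heat U ¬beep]: {Open, Cooking, Paused, Error, Done}.

{Open, Cooking, Paused, Error, Done}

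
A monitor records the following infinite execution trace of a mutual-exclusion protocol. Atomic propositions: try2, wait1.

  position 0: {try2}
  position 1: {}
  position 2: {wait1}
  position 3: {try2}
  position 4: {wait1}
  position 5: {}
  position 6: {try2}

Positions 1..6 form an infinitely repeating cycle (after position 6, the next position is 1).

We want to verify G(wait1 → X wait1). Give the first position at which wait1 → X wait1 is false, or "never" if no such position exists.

2

Check wait1 → X wait1 at each position in order: 0 ✓, 1 ✓.
At position 2 the labels are {wait1} and the next position 3 has {try2}, so wait1 → X wait1 is false there. This is the first violation.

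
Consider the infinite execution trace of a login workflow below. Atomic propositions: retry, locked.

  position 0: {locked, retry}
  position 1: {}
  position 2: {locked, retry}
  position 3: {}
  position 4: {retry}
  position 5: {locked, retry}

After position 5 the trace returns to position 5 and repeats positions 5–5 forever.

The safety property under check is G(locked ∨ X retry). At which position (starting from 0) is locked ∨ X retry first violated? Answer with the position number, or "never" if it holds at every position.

locked ∨ X retry holds at every position 0..5, and those are all the positions the trace ever visits, so the invariant G(locked ∨ X retry) is never violated.

never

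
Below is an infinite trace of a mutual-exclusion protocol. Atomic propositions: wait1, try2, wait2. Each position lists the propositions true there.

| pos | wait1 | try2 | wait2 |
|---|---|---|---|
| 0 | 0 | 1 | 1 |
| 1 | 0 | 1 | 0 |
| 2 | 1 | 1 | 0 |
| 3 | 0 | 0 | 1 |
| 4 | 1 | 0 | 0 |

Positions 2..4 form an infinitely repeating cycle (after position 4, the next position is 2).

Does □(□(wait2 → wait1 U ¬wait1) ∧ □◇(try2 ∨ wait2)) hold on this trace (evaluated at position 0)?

□(wait2 → wait1 U ¬wait1) ∧ □◇(try2 ∨ wait2) holds at every position 0..4, and those are all positions ever visited, so □(□(wait2 → wait1 U ¬wait1) ∧ □◇(try2 ∨ wait2)) holds.

Satisfied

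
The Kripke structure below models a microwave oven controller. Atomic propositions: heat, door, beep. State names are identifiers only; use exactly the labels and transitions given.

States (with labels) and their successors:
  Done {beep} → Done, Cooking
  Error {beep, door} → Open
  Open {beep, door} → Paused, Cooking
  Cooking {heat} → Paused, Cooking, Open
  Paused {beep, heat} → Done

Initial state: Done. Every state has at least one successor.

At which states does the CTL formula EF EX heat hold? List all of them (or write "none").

{Done, Error, Open, Cooking, Paused}

States satisfying EX heat: {Done, Open, Cooking}.
States satisfying EF EX heat: {Done, Error, Open, Cooking, Paused}.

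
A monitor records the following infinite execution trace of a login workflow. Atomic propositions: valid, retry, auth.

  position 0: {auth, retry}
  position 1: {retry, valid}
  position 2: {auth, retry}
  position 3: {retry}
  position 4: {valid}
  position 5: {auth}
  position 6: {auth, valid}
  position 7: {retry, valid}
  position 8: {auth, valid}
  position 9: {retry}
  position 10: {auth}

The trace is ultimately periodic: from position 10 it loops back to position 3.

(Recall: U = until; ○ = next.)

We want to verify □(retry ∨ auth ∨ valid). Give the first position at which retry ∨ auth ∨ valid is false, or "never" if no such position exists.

never

retry ∨ auth ∨ valid holds at every position 0..10, and those are all the positions the trace ever visits, so the invariant □(retry ∨ auth ∨ valid) is never violated.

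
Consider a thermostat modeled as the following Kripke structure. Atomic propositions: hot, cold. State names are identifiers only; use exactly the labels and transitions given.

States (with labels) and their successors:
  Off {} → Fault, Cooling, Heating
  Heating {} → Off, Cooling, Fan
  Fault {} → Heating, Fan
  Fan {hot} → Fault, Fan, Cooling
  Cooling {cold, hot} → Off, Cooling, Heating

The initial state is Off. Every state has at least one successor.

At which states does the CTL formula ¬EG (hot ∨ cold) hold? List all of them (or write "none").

{Off, Heating, Fault}

States satisfying hot ∨ cold: {Fan, Cooling}.
States satisfying EG (hot ∨ cold): {Fan, Cooling}.
States satisfying ¬EG (hot ∨ cold): {Off, Heating, Fault}.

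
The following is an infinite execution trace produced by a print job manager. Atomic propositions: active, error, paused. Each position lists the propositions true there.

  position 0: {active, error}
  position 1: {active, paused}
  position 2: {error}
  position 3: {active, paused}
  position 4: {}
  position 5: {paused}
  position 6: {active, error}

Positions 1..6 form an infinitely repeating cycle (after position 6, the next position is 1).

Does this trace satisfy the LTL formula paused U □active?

Walking from position 0: at position 0, □active has not yet held and paused fails, so paused U □active is false.

Does not hold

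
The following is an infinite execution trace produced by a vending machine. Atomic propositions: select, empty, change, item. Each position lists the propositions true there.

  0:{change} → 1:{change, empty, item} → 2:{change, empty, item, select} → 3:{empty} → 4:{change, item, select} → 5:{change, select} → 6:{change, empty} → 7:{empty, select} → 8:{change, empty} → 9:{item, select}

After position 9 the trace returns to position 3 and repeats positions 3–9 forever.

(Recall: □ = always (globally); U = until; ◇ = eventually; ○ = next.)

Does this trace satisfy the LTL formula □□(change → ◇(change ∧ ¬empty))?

□(change → ◇(change ∧ ¬empty)) holds at every position 0..9, and those are all positions ever visited, so □□(change → ◇(change ∧ ¬empty)) holds.

Holds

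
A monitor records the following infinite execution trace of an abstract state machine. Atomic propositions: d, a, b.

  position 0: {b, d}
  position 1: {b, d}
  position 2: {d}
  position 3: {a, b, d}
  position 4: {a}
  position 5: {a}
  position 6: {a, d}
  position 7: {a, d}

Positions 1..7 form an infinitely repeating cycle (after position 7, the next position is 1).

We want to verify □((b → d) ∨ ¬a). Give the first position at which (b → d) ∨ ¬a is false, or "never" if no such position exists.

(b → d) ∨ ¬a holds at every position 0..7, and those are all the positions the trace ever visits, so the invariant □((b → d) ∨ ¬a) is never violated.

never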